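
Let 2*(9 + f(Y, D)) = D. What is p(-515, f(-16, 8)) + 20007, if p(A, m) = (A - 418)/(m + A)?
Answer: 10404573/520 ≈ 20009.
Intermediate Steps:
f(Y, D) = -9 + D/2
p(A, m) = (-418 + A)/(A + m)
p(-515, f(-16, 8)) + 20007 = (-418 - 515)/(-515 + (-9 + (½)*8)) + 20007 = -933/(-515 + (-9 + 4)) + 20007 = -933/(-515 - 5) + 20007 = -933/(-520) + 20007 = -1/520*(-933) + 20007 = 933/520 + 20007 = 10404573/520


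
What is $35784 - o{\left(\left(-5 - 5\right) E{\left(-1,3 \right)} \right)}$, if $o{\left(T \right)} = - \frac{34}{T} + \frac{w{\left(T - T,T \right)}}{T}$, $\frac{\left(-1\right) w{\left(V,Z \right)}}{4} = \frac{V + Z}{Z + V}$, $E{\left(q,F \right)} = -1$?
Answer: $\frac{178939}{5} \approx 35788.0$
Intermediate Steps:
$w{\left(V,Z \right)} = -4$ ($w{\left(V,Z \right)} = - 4 \frac{V + Z}{Z + V} = - 4 \frac{V + Z}{V + Z} = \left(-4\right) 1 = -4$)
$o{\left(T \right)} = - \frac{38}{T}$ ($o{\left(T \right)} = - \frac{34}{T} - \frac{4}{T} = - \frac{38}{T}$)
$35784 - o{\left(\left(-5 - 5\right) E{\left(-1,3 \right)} \right)} = 35784 - - \frac{38}{\left(-5 - 5\right) \left(-1\right)} = 35784 - - \frac{38}{\left(-10\right) \left(-1\right)} = 35784 - - \frac{38}{10} = 35784 - \left(-38\right) \frac{1}{10} = 35784 - - \frac{19}{5} = 35784 + \frac{19}{5} = \frac{178939}{5}$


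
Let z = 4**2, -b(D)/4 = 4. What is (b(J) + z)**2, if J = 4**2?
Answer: 0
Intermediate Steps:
J = 16
b(D) = -16 (b(D) = -4*4 = -16)
z = 16
(b(J) + z)**2 = (-16 + 16)**2 = 0**2 = 0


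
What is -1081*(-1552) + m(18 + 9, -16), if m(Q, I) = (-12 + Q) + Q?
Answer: 1677754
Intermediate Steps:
m(Q, I) = -12 + 2*Q
-1081*(-1552) + m(18 + 9, -16) = -1081*(-1552) + (-12 + 2*(18 + 9)) = 1677712 + (-12 + 2*27) = 1677712 + (-12 + 54) = 1677712 + 42 = 1677754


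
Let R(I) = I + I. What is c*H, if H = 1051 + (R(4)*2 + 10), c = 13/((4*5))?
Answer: 14001/20 ≈ 700.05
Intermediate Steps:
R(I) = 2*I
c = 13/20 ≈ 0.65000
H = 1077 (H = 1051 + ((2*4)*2 + 10) = 1051 + (8*2 + 10) = 1051 + (16 + 10) = 1051 + 26 = 1077)
c*H = (13/20)*1077 = 14001/20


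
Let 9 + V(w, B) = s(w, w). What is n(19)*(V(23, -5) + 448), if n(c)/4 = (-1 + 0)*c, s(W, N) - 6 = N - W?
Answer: -33820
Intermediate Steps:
s(W, N) = 6 + N - W (s(W, N) = 6 + (N - W) = 6 + N - W)
V(w, B) = -3 (V(w, B) = -9 + (6 + w - w) = -9 + 6 = -3)
n(c) = -4*c (n(c) = 4*((-1 + 0)*c) = 4*(-c) = -4*c)
n(19)*(V(23, -5) + 448) = (-4*19)*(-3 + 448) = -76*445 = -33820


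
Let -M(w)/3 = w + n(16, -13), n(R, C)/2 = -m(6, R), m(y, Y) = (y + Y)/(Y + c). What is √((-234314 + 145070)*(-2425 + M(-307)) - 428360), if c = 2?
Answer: 8*√2080315 ≈ 11539.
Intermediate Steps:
m(y, Y) = (Y + y)/(2 + Y) (m(y, Y) = (y + Y)/(Y + 2) = (Y + y)/(2 + Y))
n(R, C) = -2*(6 + R)/(2 + R) (n(R, C) = 2*(-(R + 6)/(2 + R)) = 2*(-(6 + R)/(2 + R)) = -2*(6 + R)/(2 + R))
M(w) = 22/3 - 3*w (M(w) = -3*(w + 2*(-6 - 1*16)/(2 + 16)) = -3*(w + 2*(-6 - 16)/18) = -3*(w + 2*(1/18)*(-22)) = -3*(w - 22/9) = -3*(-22/9 + w) = 22/3 - 3*w)
√((-234314 + 145070)*(-2425 + M(-307)) - 428360) = √((-234314 + 145070)*(-2425 + (22/3 - 3*(-307))) - 428360) = √(-89244*(-2425 + (22/3 + 921)) - 428360) = √(-89244*(-2425 + 2785/3) - 428360) = √(-89244*(-4490/3) - 428360) = √(133568520 - 428360) = √133140160 = 8*√2080315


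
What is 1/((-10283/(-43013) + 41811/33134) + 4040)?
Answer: 1425192742/5759917811145 ≈ 0.00024743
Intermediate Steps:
1/((-10283/(-43013) + 41811/33134) + 4040) = 1/((-10283*(-1/43013) + 41811*(1/33134)) + 4040) = 1/((10283/43013 + 41811/33134) + 4040) = 1/(2139133465/1425192742 + 4040) = 1/(5759917811145/1425192742) = 1425192742/5759917811145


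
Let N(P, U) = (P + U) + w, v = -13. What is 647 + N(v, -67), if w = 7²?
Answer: 616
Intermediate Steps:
w = 49
N(P, U) = 49 + P + U (N(P, U) = (P + U) + 49 = 49 + P + U)
647 + N(v, -67) = 647 + (49 - 13 - 67) = 647 - 31 = 616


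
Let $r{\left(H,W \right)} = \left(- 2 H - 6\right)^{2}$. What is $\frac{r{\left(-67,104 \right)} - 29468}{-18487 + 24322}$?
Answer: $- \frac{13084}{5835} \approx -2.2423$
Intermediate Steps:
$r{\left(H,W \right)} = \left(-6 - 2 H\right)^{2}$
$\frac{r{\left(-67,104 \right)} - 29468}{-18487 + 24322} = \frac{4 \left(3 - 67\right)^{2} - 29468}{-18487 + 24322} = \frac{4 \left(-64\right)^{2} - 29468}{5835} = \left(4 \cdot 4096 - 29468\right) \frac{1}{5835} = \left(16384 - 29468\right) \frac{1}{5835} = \left(-13084\right) \frac{1}{5835} = - \frac{13084}{5835}$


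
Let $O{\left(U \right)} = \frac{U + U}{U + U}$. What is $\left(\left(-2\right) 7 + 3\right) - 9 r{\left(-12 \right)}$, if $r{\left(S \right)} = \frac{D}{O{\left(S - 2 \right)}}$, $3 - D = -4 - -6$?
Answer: $-20$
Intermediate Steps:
$D = 1$ ($D = 3 - \left(-4 - -6\right) = 3 - \left(-4 + 6\right) = 3 - 2 = 1$)
$O{\left(U \right)} = 1$ ($O{\left(U \right)} = \frac{2 U}{2 U} = 2 U \frac{1}{2 U} = 1$)
$r{\left(S \right)} = 1$ ($r{\left(S \right)} = 1 \cdot 1^{-1} = 1 \cdot 1 = 1$)
$\left(\left(-2\right) 7 + 3\right) - 9 r{\left(-12 \right)} = \left(\left(-2\right) 7 + 3\right) - 9 = \left(-14 + 3\right) - 9 = -11 - 9 = -20$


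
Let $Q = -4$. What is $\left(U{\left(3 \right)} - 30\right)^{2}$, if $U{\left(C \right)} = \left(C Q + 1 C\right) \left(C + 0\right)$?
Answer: $3249$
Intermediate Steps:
$U{\left(C \right)} = - 3 C^{2}$ ($U{\left(C \right)} = \left(C \left(-4\right) + 1 C\right) \left(C + 0\right) = \left(- 4 C + C\right) C = - 3 C C = - 3 C^{2}$)
$\left(U{\left(3 \right)} - 30\right)^{2} = \left(- 3 \cdot 3^{2} - 30\right)^{2} = \left(\left(-3\right) 9 - 30\right)^{2} = \left(-27 - 30\right)^{2} = \left(-57\right)^{2} = 3249$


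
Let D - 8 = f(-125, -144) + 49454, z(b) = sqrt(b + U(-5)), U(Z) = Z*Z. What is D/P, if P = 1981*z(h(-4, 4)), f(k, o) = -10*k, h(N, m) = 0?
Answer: 50712/9905 ≈ 5.1198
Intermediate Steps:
U(Z) = Z**2
z(b) = sqrt(25 + b) (z(b) = sqrt(b + (-5)**2) = sqrt(b + 25) = sqrt(25 + b))
D = 50712 (D = 8 + (-10*(-125) + 49454) = 8 + (1250 + 49454) = 8 + 50704 = 50712)
P = 9905 (P = 1981*sqrt(25 + 0) = 1981*sqrt(25) = 1981*5 = 9905)
D/P = 50712/9905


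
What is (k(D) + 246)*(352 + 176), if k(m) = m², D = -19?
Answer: 320496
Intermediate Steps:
(k(D) + 246)*(352 + 176) = ((-19)² + 246)*(352 + 176) = (361 + 246)*528 = 607*528 = 320496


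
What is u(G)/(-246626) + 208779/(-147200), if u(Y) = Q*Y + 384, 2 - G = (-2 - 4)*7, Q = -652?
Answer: -23661990427/18151673600 ≈ -1.3036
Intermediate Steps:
G = 44 (G = 2 - (-2 - 4)*7 = 2 - (-6)*7 = 2 - 1*(-42) = 2 + 42 = 44)
u(Y) = 384 - 652*Y (u(Y) = -652*Y + 384 = 384 - 652*Y)
u(G)/(-246626) + 208779/(-147200) = (384 - 652*44)/(-246626) + 208779/(-147200) = (384 - 28688)*(-1/246626) + 208779*(-1/147200) = -28304*(-1/246626) - 208779/147200 = 14152/123313 - 208779/147200 = -23661990427/18151673600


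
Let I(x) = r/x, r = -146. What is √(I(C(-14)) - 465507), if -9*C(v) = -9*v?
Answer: 2*I*√5702333/7 ≈ 682.27*I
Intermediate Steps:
C(v) = v (C(v) = -(-1)*v = v)
I(x) = -146/x
√(I(C(-14)) - 465507) = √(-146/(-14) - 465507) = √(-146*(-1/14) - 465507) = √(73/7 - 465507) = √(-3258476/7) = 2*I*√5702333/7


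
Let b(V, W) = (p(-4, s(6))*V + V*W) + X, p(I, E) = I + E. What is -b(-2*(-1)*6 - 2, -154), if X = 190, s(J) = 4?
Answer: 1350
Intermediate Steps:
p(I, E) = E + I
b(V, W) = 190 + V*W (b(V, W) = ((4 - 4)*V + V*W) + 190 = (0*V + V*W) + 190 = (0 + V*W) + 190 = V*W + 190 = 190 + V*W)
-b(-2*(-1)*6 - 2, -154) = -(190 + (-2*(-1)*6 - 2)*(-154)) = -(190 + (2*6 - 2)*(-154)) = -(190 + (12 - 2)*(-154)) = -(190 + 10*(-154)) = -(190 - 1540) = -1*(-1350) = 1350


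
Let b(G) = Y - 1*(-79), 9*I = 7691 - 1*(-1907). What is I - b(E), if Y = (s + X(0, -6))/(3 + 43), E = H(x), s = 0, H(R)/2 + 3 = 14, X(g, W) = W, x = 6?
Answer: 204428/207 ≈ 987.58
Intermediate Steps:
H(R) = 22 (H(R) = -6 + 2*14 = -6 + 28 = 22)
I = 9598/9 (I = (7691 - 1*(-1907))/9 = (7691 + 1907)/9 = (⅑)*9598 = 9598/9 ≈ 1066.4)
E = 22
Y = -3/23 (Y = (0 - 6)/(3 + 43) = -6/46 = -6*1/46 = -3/23 ≈ -0.13043)
b(G) = 1814/23 (b(G) = -3/23 - 1*(-79) = -3/23 + 79 = 1814/23)
I - b(E) = 9598/9 - 1*1814/23 = 9598/9 - 1814/23 = 204428/207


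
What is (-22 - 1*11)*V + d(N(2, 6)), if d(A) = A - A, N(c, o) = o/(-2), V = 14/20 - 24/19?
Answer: 3531/190 ≈ 18.584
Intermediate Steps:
V = -107/190 (V = 14*(1/20) - 24*1/19 = 7/10 - 24/19 = -107/190 ≈ -0.56316)
N(c, o) = -o/2 (N(c, o) = o*(-1/2) = -o/2)
d(A) = 0
(-22 - 1*11)*V + d(N(2, 6)) = (-22 - 1*11)*(-107/190) + 0 = (-22 - 11)*(-107/190) + 0 = -33*(-107/190) + 0 = 3531/190 + 0 = 3531/190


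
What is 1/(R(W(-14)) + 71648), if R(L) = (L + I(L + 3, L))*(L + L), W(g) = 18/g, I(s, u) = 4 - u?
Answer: 7/501464 ≈ 1.3959e-5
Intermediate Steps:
R(L) = 8*L (R(L) = (L + (4 - L))*(L + L) = 4*(2*L) = 8*L)
1/(R(W(-14)) + 71648) = 1/(8*(18/(-14)) + 71648) = 1/(8*(18*(-1/14)) + 71648) = 1/(8*(-9/7) + 71648) = 1/(-72/7 + 71648) = 1/(501464/7) = 7/501464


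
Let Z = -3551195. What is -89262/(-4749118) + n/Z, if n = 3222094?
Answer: -7492558922501/8432522048005 ≈ -0.88853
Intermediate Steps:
-89262/(-4749118) + n/Z = -89262/(-4749118) + 3222094/(-3551195) = -89262*(-1/4749118) + 3222094*(-1/3551195) = 44631/2374559 - 3222094/3551195 = -7492558922501/8432522048005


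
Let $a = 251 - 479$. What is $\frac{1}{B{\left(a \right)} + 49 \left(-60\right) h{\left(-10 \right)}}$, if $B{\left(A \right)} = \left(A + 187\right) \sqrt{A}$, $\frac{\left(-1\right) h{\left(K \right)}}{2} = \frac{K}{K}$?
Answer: $\frac{490}{2913139} + \frac{41 i \sqrt{57}}{17478834} \approx 0.0001682 + 1.771 \cdot 10^{-5} i$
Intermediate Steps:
$h{\left(K \right)} = -2$ ($h{\left(K \right)} = - 2 \frac{K}{K} = \left(-2\right) 1 = -2$)
$a = -228$ ($a = 251 - 479 = -228$)
$B{\left(A \right)} = \sqrt{A} \left(187 + A\right)$ ($B{\left(A \right)} = \left(187 + A\right) \sqrt{A} = \sqrt{A} \left(187 + A\right)$)
$\frac{1}{B{\left(a \right)} + 49 \left(-60\right) h{\left(-10 \right)}} = \frac{1}{\sqrt{-228} \left(187 - 228\right) + 49 \left(-60\right) \left(-2\right)} = \frac{1}{2 i \sqrt{57} \left(-41\right) - -5880} = \frac{1}{- 82 i \sqrt{57} + 5880} = \frac{1}{5880 - 82 i \sqrt{57}}$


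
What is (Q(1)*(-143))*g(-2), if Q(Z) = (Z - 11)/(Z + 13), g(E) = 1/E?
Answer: -715/14 ≈ -51.071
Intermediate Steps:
Q(Z) = (-11 + Z)/(13 + Z)
(Q(1)*(-143))*g(-2) = (((-11 + 1)/(13 + 1))*(-143))/(-2) = ((-10/14)*(-143))*(-1/2) = (((1/14)*(-10))*(-143))*(-1/2) = -5/7*(-143)*(-1/2) = (715/7)*(-1/2) = -715/14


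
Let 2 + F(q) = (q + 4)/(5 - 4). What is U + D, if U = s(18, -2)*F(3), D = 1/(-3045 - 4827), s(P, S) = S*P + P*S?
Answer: -2833921/7872 ≈ -360.00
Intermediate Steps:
s(P, S) = 2*P*S (s(P, S) = P*S + P*S = 2*P*S)
F(q) = 2 + q (F(q) = -2 + (q + 4)/(5 - 4) = -2 + (4 + q)/1 = -2 + (4 + q)*1 = -2 + (4 + q) = 2 + q)
D = -1/7872 (D = 1/(-7872) = -1/7872 ≈ -0.00012703)
U = -360 (U = (2*18*(-2))*(2 + 3) = -72*5 = -360)
U + D = -360 - 1/7872 = -2833921/7872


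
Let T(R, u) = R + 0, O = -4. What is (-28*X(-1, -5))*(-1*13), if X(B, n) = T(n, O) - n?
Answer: 0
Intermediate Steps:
T(R, u) = R
X(B, n) = 0 (X(B, n) = n - n = 0)
(-28*X(-1, -5))*(-1*13) = (-28*0)*(-1*13) = 0*(-13) = 0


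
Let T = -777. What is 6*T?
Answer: -4662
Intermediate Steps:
6*T = 6*(-777) = -4662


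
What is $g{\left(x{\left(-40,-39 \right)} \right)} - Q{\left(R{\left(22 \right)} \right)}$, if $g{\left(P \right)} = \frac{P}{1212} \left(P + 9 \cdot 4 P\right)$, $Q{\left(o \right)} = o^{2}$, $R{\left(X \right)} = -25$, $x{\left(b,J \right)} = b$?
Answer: $- \frac{174575}{303} \approx -576.16$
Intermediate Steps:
$g{\left(P \right)} = \frac{37 P^{2}}{1212}$ ($g{\left(P \right)} = P \frac{1}{1212} \left(P + 36 P\right) = \frac{P}{1212} \cdot 37 P = \frac{37 P^{2}}{1212}$)
$g{\left(x{\left(-40,-39 \right)} \right)} - Q{\left(R{\left(22 \right)} \right)} = \frac{37 \left(-40\right)^{2}}{1212} - \left(-25\right)^{2} = \frac{37}{1212} \cdot 1600 - 625 = \frac{14800}{303} - 625 = - \frac{174575}{303}$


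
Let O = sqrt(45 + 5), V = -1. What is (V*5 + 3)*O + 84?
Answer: 84 - 10*sqrt(2) ≈ 69.858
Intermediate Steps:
O = 5*sqrt(2) (O = sqrt(50) = 5*sqrt(2) ≈ 7.0711)
(V*5 + 3)*O + 84 = (-1*5 + 3)*(5*sqrt(2)) + 84 = (-5 + 3)*(5*sqrt(2)) + 84 = -10*sqrt(2) + 84 = 84 - 10*sqrt(2)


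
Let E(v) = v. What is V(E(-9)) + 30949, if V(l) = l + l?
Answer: 30931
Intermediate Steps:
V(l) = 2*l
V(E(-9)) + 30949 = 2*(-9) + 30949 = -18 + 30949 = 30931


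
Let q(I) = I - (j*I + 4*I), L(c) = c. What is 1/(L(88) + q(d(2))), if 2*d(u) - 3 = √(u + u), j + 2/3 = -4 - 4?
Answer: 6/613 ≈ 0.0097879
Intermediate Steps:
j = -26/3 (j = -⅔ + (-4 - 4) = -⅔ - 8 = -26/3 ≈ -8.6667)
d(u) = 3/2 + √2*√u/2 (d(u) = 3/2 + √(u + u)/2 = 3/2 + √(2*u)/2 = 3/2 + (√2*√u)/2 = 3/2 + √2*√u/2)
q(I) = 17*I/3 (q(I) = I - (-26*I/3 + 4*I) = I - (-14)*I/3 = I + 14*I/3 = 17*I/3)
1/(L(88) + q(d(2))) = 1/(88 + 17*(3/2 + √2*√2/2)/3) = 1/(88 + 17*(3/2 + 1)/3) = 1/(88 + (17/3)*(5/2)) = 1/(88 + 85/6) = 1/(613/6) = 6/613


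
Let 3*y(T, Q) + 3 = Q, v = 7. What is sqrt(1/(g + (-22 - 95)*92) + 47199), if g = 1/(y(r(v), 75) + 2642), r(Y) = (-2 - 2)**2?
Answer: sqrt(38868737509689105353)/28696823 ≈ 217.25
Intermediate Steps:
r(Y) = 16 (r(Y) = (-4)**2 = 16)
y(T, Q) = -1 + Q/3
g = 1/2666 (g = 1/((-1 + (1/3)*75) + 2642) = 1/((-1 + 25) + 2642) = 1/(24 + 2642) = 1/2666 ≈ 0.00037509)
sqrt(1/(g + (-22 - 95)*92) + 47199) = sqrt(1/(1/2666 + (-22 - 95)*92) + 47199) = sqrt(1/(1/2666 - 117*92) + 47199) = sqrt(1/(1/2666 - 10764) + 47199) = sqrt(1/(-28696823/2666) + 47199) = sqrt(-2666/28696823 + 47199) = sqrt(1354461346111/28696823) = sqrt(38868737509689105353)/28696823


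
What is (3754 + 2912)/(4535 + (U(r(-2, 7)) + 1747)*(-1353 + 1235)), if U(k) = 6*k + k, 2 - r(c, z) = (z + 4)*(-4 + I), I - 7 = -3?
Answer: -6666/203263 ≈ -0.032795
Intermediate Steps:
I = 4 (I = 7 - 3 = 4)
r(c, z) = 2 (r(c, z) = 2 - (z + 4)*(-4 + 4) = 2 - (4 + z)*0 = 2 - 1*0 = 2 + 0 = 2)
U(k) = 7*k
(3754 + 2912)/(4535 + (U(r(-2, 7)) + 1747)*(-1353 + 1235)) = (3754 + 2912)/(4535 + (7*2 + 1747)*(-1353 + 1235)) = 6666/(4535 + (14 + 1747)*(-118)) = 6666/(4535 + 1761*(-118)) = 6666/(4535 - 207798) = 6666/(-203263) = 6666*(-1/203263) = -6666/203263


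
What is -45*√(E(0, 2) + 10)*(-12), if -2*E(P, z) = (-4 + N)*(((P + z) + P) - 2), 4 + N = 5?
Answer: 540*√10 ≈ 1707.6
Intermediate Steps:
N = 1 (N = -4 + 5 = 1)
E(P, z) = -3 + 3*P + 3*z/2 (E(P, z) = -(-4 + 1)*(((P + z) + P) - 2)/2 = -(-3)*((z + 2*P) - 2)/2 = -(-3)*(-2 + z + 2*P)/2 = -(6 - 6*P - 3*z)/2 = -3 + 3*P + 3*z/2)
-45*√(E(0, 2) + 10)*(-12) = -45*√((-3 + 3*0 + (3/2)*2) + 10)*(-12) = -45*√((-3 + 0 + 3) + 10)*(-12) = -45*√(0 + 10)*(-12) = -45*√10*(-12) = 540*√10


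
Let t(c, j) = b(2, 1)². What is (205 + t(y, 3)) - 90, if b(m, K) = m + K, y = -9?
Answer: 124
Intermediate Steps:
b(m, K) = K + m
t(c, j) = 9 (t(c, j) = (1 + 2)² = 3² = 9)
(205 + t(y, 3)) - 90 = (205 + 9) - 90 = 214 - 90 = 124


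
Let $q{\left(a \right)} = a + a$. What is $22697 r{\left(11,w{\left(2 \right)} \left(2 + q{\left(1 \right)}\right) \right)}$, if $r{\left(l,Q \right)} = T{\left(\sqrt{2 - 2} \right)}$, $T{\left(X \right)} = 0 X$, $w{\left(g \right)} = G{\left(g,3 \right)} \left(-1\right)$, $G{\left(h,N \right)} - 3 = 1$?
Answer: $0$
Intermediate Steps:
$G{\left(h,N \right)} = 4$ ($G{\left(h,N \right)} = 3 + 1 = 4$)
$q{\left(a \right)} = 2 a$
$w{\left(g \right)} = -4$ ($w{\left(g \right)} = 4 \left(-1\right) = -4$)
$T{\left(X \right)} = 0$
$r{\left(l,Q \right)} = 0$
$22697 r{\left(11,w{\left(2 \right)} \left(2 + q{\left(1 \right)}\right) \right)} = 22697 \cdot 0 = 0$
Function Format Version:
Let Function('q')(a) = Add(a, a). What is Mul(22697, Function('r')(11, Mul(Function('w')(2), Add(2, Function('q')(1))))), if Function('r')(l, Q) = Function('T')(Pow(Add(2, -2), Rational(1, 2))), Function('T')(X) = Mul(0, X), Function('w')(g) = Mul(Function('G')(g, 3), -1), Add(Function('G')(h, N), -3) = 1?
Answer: 0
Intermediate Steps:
Function('G')(h, N) = 4 (Function('G')(h, N) = Add(3, 1) = 4)
Function('q')(a) = Mul(2, a)
Function('w')(g) = -4 (Function('w')(g) = Mul(4, -1) = -4)
Function('T')(X) = 0
Function('r')(l, Q) = 0
Mul(22697, Function('r')(11, Mul(Function('w')(2), Add(2, Function('q')(1))))) = Mul(22697, 0) = 0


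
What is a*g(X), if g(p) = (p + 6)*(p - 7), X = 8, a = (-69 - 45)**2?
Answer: 181944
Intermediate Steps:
a = 12996 (a = (-114)**2 = 12996)
g(p) = (-7 + p)*(6 + p) (g(p) = (6 + p)*(-7 + p) = (-7 + p)*(6 + p))
a*g(X) = 12996*(-42 + 8**2 - 1*8) = 12996*(-42 + 64 - 8) = 12996*14 = 181944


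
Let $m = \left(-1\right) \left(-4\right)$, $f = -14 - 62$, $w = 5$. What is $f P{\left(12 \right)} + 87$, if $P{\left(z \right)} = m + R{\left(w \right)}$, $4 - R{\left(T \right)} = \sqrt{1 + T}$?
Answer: $-521 + 76 \sqrt{6} \approx -334.84$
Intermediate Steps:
$f = -76$
$m = 4$
$R{\left(T \right)} = 4 - \sqrt{1 + T}$
$P{\left(z \right)} = 8 - \sqrt{6}$ ($P{\left(z \right)} = 4 + \left(4 - \sqrt{1 + 5}\right) = 4 + \left(4 - \sqrt{6}\right) = 8 - \sqrt{6}$)
$f P{\left(12 \right)} + 87 = - 76 \left(8 - \sqrt{6}\right) + 87 = \left(-608 + 76 \sqrt{6}\right) + 87 = -521 + 76 \sqrt{6}$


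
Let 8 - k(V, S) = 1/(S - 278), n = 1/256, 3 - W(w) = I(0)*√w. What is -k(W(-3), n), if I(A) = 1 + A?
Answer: -569592/71167 ≈ -8.0036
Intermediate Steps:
W(w) = 3 - √w (W(w) = 3 - (1 + 0)*√w = 3 - √w)
n = 1/256 ≈ 0.0039063
k(V, S) = 8 - 1/(-278 + S) (k(V, S) = 8 - 1/(S - 278) = 8 - 1/(-278 + S))
-k(W(-3), n) = -(-2225 + 8*(1/256))/(-278 + 1/256) = -(-2225 + 1/32)/(-71167/256) = -(-256)*(-71199)/(71167*32) = -1*569592/71167 = -569592/71167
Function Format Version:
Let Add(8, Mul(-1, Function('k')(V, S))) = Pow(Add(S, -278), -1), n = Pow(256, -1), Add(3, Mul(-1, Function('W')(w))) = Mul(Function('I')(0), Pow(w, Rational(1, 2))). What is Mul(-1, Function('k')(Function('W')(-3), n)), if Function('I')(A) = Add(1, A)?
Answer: Rational(-569592, 71167) ≈ -8.0036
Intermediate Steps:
Function('W')(w) = Add(3, Mul(-1, Pow(w, Rational(1, 2)))) (Function('W')(w) = Add(3, Mul(-1, Mul(Add(1, 0), Pow(w, Rational(1, 2))))) = Add(3, Mul(-1, Mul(1, Pow(w, Rational(1, 2))))) = Add(3, Mul(-1, Pow(w, Rational(1, 2)))))
n = Rational(1, 256) ≈ 0.0039063
Function('k')(V, S) = Add(8, Mul(-1, Pow(Add(-278, S), -1))) (Function('k')(V, S) = Add(8, Mul(-1, Pow(Add(S, -278), -1))) = Add(8, Mul(-1, Pow(Add(-278, S), -1))))
Mul(-1, Function('k')(Function('W')(-3), n)) = Mul(-1, Mul(Pow(Add(-278, Rational(1, 256)), -1), Add(-2225, Mul(8, Rational(1, 256))))) = Mul(-1, Mul(Pow(Rational(-71167, 256), -1), Add(-2225, Rational(1, 32)))) = Mul(-1, Mul(Rational(-256, 71167), Rational(-71199, 32))) = Mul(-1, Rational(569592, 71167)) = Rational(-569592, 71167)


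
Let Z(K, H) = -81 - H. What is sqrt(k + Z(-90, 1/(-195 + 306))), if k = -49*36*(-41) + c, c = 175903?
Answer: sqrt(3057406755)/111 ≈ 498.14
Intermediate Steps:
k = 248227 (k = -49*36*(-41) + 175903 = -1764*(-41) + 175903 = 72324 + 175903 = 248227)
sqrt(k + Z(-90, 1/(-195 + 306))) = sqrt(248227 + (-81 - 1/(-195 + 306))) = sqrt(248227 + (-81 - 1/111)) = sqrt(248227 - 8992/111) = sqrt(27544205/111) = sqrt(3057406755)/111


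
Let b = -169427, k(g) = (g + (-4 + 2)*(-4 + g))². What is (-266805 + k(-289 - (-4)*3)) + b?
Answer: -355007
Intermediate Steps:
k(g) = (8 - g)² (k(g) = (g - 2*(-4 + g))² = (g + (8 - 2*g))² = (8 - g)²)
(-266805 + k(-289 - (-4)*3)) + b = (-266805 + (-8 + (-289 - (-4)*3))²) - 169427 = (-266805 + (-8 + (-289 - 1*(-12)))²) - 169427 = (-266805 + (-8 + (-289 + 12))²) - 169427 = (-266805 + (-8 - 277)²) - 169427 = (-266805 + (-285)²) - 169427 = (-266805 + 81225) - 169427 = -185580 - 169427 = -355007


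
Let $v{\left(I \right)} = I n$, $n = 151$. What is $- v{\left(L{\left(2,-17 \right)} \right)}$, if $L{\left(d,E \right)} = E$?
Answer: $2567$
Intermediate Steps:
$v{\left(I \right)} = 151 I$ ($v{\left(I \right)} = I 151 = 151 I$)
$- v{\left(L{\left(2,-17 \right)} \right)} = - 151 \left(-17\right) = \left(-1\right) \left(-2567\right) = 2567$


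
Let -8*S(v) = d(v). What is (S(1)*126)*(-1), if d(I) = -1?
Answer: -63/4 ≈ -15.750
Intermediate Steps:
S(v) = ⅛ (S(v) = -⅛*(-1) = ⅛)
(S(1)*126)*(-1) = ((⅛)*126)*(-1) = (63/4)*(-1) = -63/4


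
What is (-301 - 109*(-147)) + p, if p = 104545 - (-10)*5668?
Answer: 176947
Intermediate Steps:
p = 161225 (p = 104545 - 1*(-56680) = 104545 + 56680 = 161225)
(-301 - 109*(-147)) + p = (-301 - 109*(-147)) + 161225 = (-301 + 16023) + 161225 = 15722 + 161225 = 176947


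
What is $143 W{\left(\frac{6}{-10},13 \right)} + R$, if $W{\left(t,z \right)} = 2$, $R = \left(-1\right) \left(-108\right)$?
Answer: $394$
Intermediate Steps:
$R = 108$
$143 W{\left(\frac{6}{-10},13 \right)} + R = 143 \cdot 2 + 108 = 286 + 108 = 394$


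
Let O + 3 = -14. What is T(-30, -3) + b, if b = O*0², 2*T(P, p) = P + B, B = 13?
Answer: -17/2 ≈ -8.5000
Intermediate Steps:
O = -17 (O = -3 - 14 = -17)
T(P, p) = 13/2 + P/2 (T(P, p) = (P + 13)/2 = (13 + P)/2 = 13/2 + P/2)
b = 0 (b = -17*0² = -17*0 = 0)
T(-30, -3) + b = (13/2 + (½)*(-30)) + 0 = (13/2 - 15) + 0 = -17/2 + 0 = -17/2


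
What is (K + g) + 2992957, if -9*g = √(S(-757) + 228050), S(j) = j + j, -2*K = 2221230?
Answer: 1882342 - 2*√56634/9 ≈ 1.8823e+6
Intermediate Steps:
K = -1110615 (K = -½*2221230 = -1110615)
S(j) = 2*j
g = -2*√56634/9 (g = -√(2*(-757) + 228050)/9 = -√(-1514 + 228050)/9 = -2*√56634/9 ≈ -52.884)
(K + g) + 2992957 = (-1110615 - 2*√56634/9) + 2992957 = 1882342 - 2*√56634/9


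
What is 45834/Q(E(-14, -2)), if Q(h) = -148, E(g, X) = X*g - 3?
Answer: -22917/74 ≈ -309.69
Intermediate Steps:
E(g, X) = -3 + X*g
45834/Q(E(-14, -2)) = 45834/(-148) = 45834*(-1/148) = -22917/74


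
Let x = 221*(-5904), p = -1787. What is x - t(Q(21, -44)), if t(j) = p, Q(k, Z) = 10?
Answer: -1302997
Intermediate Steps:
t(j) = -1787
x = -1304784
x - t(Q(21, -44)) = -1304784 - 1*(-1787) = -1304784 + 1787 = -1302997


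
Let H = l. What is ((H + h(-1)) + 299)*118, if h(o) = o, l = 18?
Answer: 37288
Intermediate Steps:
H = 18
((H + h(-1)) + 299)*118 = ((18 - 1) + 299)*118 = (17 + 299)*118 = 316*118 = 37288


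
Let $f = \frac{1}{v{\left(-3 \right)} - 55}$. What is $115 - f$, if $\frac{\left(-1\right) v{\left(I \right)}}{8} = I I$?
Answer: $\frac{14606}{127} \approx 115.01$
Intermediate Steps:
$v{\left(I \right)} = - 8 I^{2}$ ($v{\left(I \right)} = - 8 I I = - 8 I^{2}$)
$f = - \frac{1}{127}$ ($f = \frac{1}{- 8 \left(-3\right)^{2} - 55} = \frac{1}{\left(-8\right) 9 - 55} = \frac{1}{-72 - 55} = \frac{1}{-127} = - \frac{1}{127} \approx -0.007874$)
$115 - f = 115 - - \frac{1}{127} = 115 + \frac{1}{127} = \frac{14606}{127}$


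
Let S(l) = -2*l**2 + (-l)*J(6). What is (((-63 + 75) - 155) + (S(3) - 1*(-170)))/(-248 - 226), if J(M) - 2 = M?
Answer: 5/158 ≈ 0.031646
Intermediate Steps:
J(M) = 2 + M
S(l) = -8*l - 2*l**2 (S(l) = -2*l**2 + (-l)*(2 + 6) = -2*l**2 - l*8 = -2*l**2 - 8*l = -8*l - 2*l**2)
(((-63 + 75) - 155) + (S(3) - 1*(-170)))/(-248 - 226) = (((-63 + 75) - 155) + (-2*3*(4 + 3) - 1*(-170)))/(-248 - 226) = ((12 - 155) + (-2*3*7 + 170))/(-474) = (-143 + (-42 + 170))*(-1/474) = (-143 + 128)*(-1/474) = -15*(-1/474) = 5/158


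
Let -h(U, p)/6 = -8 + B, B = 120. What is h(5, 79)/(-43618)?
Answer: 336/21809 ≈ 0.015406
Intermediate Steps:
h(U, p) = -672 (h(U, p) = -6*(-8 + 120) = -6*112 = -672)
h(5, 79)/(-43618) = -672/(-43618) = -672*(-1/43618) = 336/21809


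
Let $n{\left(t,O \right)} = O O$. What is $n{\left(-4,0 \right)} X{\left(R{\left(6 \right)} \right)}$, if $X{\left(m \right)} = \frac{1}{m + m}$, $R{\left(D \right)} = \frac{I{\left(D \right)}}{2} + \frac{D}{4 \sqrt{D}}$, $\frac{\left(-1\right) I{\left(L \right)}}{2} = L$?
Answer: $0$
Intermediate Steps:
$I{\left(L \right)} = - 2 L$
$R{\left(D \right)} = - D + \frac{\sqrt{D}}{4}$ ($R{\left(D \right)} = \frac{\left(-2\right) D}{2} + \frac{D}{4 \sqrt{D}} = - 2 D \frac{1}{2} + D \frac{1}{4 \sqrt{D}} = - D + \frac{\sqrt{D}}{4}$)
$n{\left(t,O \right)} = O^{2}$
$X{\left(m \right)} = \frac{1}{2 m}$
$n{\left(-4,0 \right)} X{\left(R{\left(6 \right)} \right)} = 0^{2} \frac{1}{2 \left(\left(-1\right) 6 + \frac{\sqrt{6}}{4}\right)} = 0 \frac{1}{2 \left(-6 + \frac{\sqrt{6}}{4}\right)} = 0$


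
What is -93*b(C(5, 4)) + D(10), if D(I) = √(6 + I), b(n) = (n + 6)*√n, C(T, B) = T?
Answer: 4 - 1023*√5 ≈ -2283.5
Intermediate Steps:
b(n) = √n*(6 + n) (b(n) = (6 + n)*√n = √n*(6 + n))
-93*b(C(5, 4)) + D(10) = -93*√5*(6 + 5) + √(6 + 10) = -93*√5*11 + √16 = -1023*√5 + 4 = 4 - 1023*√5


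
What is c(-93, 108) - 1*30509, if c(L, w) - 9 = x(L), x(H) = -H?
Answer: -30407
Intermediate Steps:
c(L, w) = 9 - L
c(-93, 108) - 1*30509 = (9 - 1*(-93)) - 1*30509 = (9 + 93) - 30509 = 102 - 30509 = -30407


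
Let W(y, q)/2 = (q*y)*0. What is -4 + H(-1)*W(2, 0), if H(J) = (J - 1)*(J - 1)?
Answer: -4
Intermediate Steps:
H(J) = (-1 + J)² (H(J) = (-1 + J)*(-1 + J) = (-1 + J)²)
W(y, q) = 0 (W(y, q) = 2*((q*y)*0) = 2*0 = 0)
-4 + H(-1)*W(2, 0) = -4 + (-1 - 1)²*0 = -4 + (-2)²*0 = -4 + 4*0 = -4 + 0 = -4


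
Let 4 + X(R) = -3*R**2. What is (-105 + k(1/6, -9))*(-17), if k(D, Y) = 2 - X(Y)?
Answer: -2448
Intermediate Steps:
X(R) = -4 - 3*R**2
k(D, Y) = 6 + 3*Y**2 (k(D, Y) = 2 - (-4 - 3*Y**2) = 2 + (4 + 3*Y**2) = 6 + 3*Y**2)
(-105 + k(1/6, -9))*(-17) = (-105 + (6 + 3*(-9)**2))*(-17) = (-105 + (6 + 3*81))*(-17) = (-105 + (6 + 243))*(-17) = (-105 + 249)*(-17) = 144*(-17) = -2448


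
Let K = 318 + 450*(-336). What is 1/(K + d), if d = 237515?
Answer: 1/86633 ≈ 1.1543e-5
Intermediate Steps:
K = -150882 (K = 318 - 151200 = -150882)
1/(K + d) = 1/(-150882 + 237515) = 1/86633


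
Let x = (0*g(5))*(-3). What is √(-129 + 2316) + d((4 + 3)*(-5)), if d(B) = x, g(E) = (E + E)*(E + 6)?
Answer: 27*√3 ≈ 46.765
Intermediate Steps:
g(E) = 2*E*(6 + E) (g(E) = (2*E)*(6 + E) = 2*E*(6 + E))
x = 0 (x = (0*(2*5*(6 + 5)))*(-3) = (0*(2*5*11))*(-3) = (0*110)*(-3) = 0*(-3) = 0)
d(B) = 0
√(-129 + 2316) + d((4 + 3)*(-5)) = √(-129 + 2316) + 0 = √2187 + 0 = 27*√3 + 0 = 27*√3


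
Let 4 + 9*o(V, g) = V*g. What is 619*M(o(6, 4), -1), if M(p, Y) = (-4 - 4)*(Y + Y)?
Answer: 9904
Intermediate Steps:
o(V, g) = -4/9 + V*g/9 (o(V, g) = -4/9 + (V*g)/9 = -4/9 + V*g/9)
M(p, Y) = -16*Y
619*M(o(6, 4), -1) = 619*(-16*(-1)) = 619*16 = 9904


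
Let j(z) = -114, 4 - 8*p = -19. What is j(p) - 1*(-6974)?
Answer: 6860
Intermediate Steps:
p = 23/8 (p = 1/2 - 1/8*(-19) = 1/2 + 19/8 = 23/8 ≈ 2.8750)
j(p) - 1*(-6974) = -114 - 1*(-6974) = -114 + 6974 = 6860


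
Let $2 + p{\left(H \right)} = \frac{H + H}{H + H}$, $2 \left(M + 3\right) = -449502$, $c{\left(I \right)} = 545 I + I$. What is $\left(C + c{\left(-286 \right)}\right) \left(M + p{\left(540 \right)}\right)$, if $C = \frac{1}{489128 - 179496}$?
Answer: $\frac{10867105313800205}{309632} \approx 3.5097 \cdot 10^{10}$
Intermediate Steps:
$c{\left(I \right)} = 546 I$
$M = -224754$ ($M = -3 + \frac{1}{2} \left(-449502\right) = -3 - 224751 = -224754$)
$C = \frac{1}{309632} \approx 3.2296 \cdot 10^{-6}$
$p{\left(H \right)} = -1$ ($p{\left(H \right)} = -2 + \frac{H + H}{H + H} = -2 + \frac{2 H}{2 H} = -2 + 2 H \frac{1}{2 H} = -2 + 1 = -1$)
$\left(C + c{\left(-286 \right)}\right) \left(M + p{\left(540 \right)}\right) = \left(\frac{1}{309632} + 546 \left(-286\right)\right) \left(-224754 - 1\right) = \left(\frac{1}{309632} - 156156\right) \left(-224755\right) = \left(- \frac{48350894591}{309632}\right) \left(-224755\right) = \frac{10867105313800205}{309632}$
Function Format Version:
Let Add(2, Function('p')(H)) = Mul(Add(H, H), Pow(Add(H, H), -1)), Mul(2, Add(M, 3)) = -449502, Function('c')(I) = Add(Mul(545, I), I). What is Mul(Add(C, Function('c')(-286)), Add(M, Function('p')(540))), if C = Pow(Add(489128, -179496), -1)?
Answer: Rational(10867105313800205, 309632) ≈ 3.5097e+10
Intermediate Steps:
Function('c')(I) = Mul(546, I)
M = -224754 (M = Add(-3, Mul(Rational(1, 2), -449502)) = Add(-3, -224751) = -224754)
C = Rational(1, 309632) (C = Pow(309632, -1) = Rational(1, 309632) ≈ 3.2296e-6)
Function('p')(H) = -1 (Function('p')(H) = Add(-2, Mul(Add(H, H), Pow(Add(H, H), -1))) = Add(-2, Mul(Mul(2, H), Pow(Mul(2, H), -1))) = Add(-2, Mul(Mul(2, H), Mul(Rational(1, 2), Pow(H, -1)))) = Add(-2, 1) = -1)
Mul(Add(C, Function('c')(-286)), Add(M, Function('p')(540))) = Mul(Add(Rational(1, 309632), Mul(546, -286)), Add(-224754, -1)) = Mul(Add(Rational(1, 309632), -156156), -224755) = Mul(Rational(-48350894591, 309632), -224755) = Rational(10867105313800205, 309632)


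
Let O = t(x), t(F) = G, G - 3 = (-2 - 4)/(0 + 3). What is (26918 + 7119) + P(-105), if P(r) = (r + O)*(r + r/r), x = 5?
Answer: 44853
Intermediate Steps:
G = 1 (G = 3 + (-2 - 4)/(0 + 3) = 3 - 6/3 = 3 - 6*⅓ = 3 - 2 = 1)
t(F) = 1
O = 1
P(r) = (1 + r)² (P(r) = (r + 1)*(r + r/r) = (1 + r)*(r + 1) = (1 + r)*(1 + r) = (1 + r)²)
(26918 + 7119) + P(-105) = (26918 + 7119) + (1 + (-105)² + 2*(-105)) = 34037 + (1 + 11025 - 210) = 34037 + 10816 = 44853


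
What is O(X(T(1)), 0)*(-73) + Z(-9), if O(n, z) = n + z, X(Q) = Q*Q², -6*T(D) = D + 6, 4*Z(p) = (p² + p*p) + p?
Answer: 33301/216 ≈ 154.17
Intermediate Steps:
Z(p) = p²/2 + p/4 (Z(p) = ((p² + p*p) + p)/4 = ((p² + p²) + p)/4 = (2*p² + p)/4 = (p + 2*p²)/4 = p²/2 + p/4)
T(D) = -1 - D/6 (T(D) = -(D + 6)/6 = -(6 + D)/6 = -1 - D/6)
X(Q) = Q³
O(X(T(1)), 0)*(-73) + Z(-9) = ((-1 - ⅙*1)³ + 0)*(-73) + (¼)*(-9)*(1 + 2*(-9)) = ((-1 - ⅙)³ + 0)*(-73) + (¼)*(-9)*(1 - 18) = ((-7/6)³ + 0)*(-73) + (¼)*(-9)*(-17) = (-343/216 + 0)*(-73) + 153/4 = -343/216*(-73) + 153/4 = 25039/216 + 153/4 = 33301/216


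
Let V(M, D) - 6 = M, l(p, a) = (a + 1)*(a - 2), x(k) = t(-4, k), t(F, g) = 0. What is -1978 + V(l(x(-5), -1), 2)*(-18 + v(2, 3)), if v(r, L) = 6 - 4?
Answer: -2074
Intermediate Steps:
x(k) = 0
l(p, a) = (1 + a)*(-2 + a)
V(M, D) = 6 + M
v(r, L) = 2
-1978 + V(l(x(-5), -1), 2)*(-18 + v(2, 3)) = -1978 + (6 + (-2 + (-1)**2 - 1*(-1)))*(-18 + 2) = -1978 + (6 + (-2 + 1 + 1))*(-16) = -1978 + (6 + 0)*(-16) = -1978 + 6*(-16) = -1978 - 96 = -2074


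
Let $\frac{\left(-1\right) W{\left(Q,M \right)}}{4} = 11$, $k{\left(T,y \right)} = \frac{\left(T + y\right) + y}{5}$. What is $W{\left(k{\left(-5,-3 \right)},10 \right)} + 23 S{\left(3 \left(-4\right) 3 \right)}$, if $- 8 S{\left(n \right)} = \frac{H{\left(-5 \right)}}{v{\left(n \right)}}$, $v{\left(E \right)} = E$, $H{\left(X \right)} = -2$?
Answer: $- \frac{6359}{144} \approx -44.16$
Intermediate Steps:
$k{\left(T,y \right)} = \frac{T}{5} + \frac{2 y}{5}$ ($k{\left(T,y \right)} = \left(T + 2 y\right) \frac{1}{5} = \frac{T}{5} + \frac{2 y}{5}$)
$W{\left(Q,M \right)} = -44$ ($W{\left(Q,M \right)} = \left(-4\right) 11 = -44$)
$S{\left(n \right)} = \frac{1}{4 n}$ ($S{\left(n \right)} = - \frac{\left(-2\right) \frac{1}{n}}{8} = \frac{1}{4 n}$)
$W{\left(k{\left(-5,-3 \right)},10 \right)} + 23 S{\left(3 \left(-4\right) 3 \right)} = -44 + 23 \frac{1}{4 \cdot 3 \left(-4\right) 3} = -44 + 23 \frac{1}{4 \left(\left(-12\right) 3\right)} = -44 + 23 \frac{1}{4 \left(-36\right)} = -44 + 23 \cdot \frac{1}{4} \left(- \frac{1}{36}\right) = -44 + 23 \left(- \frac{1}{144}\right) = -44 - \frac{23}{144} = - \frac{6359}{144}$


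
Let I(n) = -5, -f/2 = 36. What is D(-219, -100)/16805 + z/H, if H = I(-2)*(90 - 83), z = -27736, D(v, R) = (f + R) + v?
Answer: 93217959/117635 ≈ 792.43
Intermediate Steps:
f = -72 (f = -2*36 = -72)
D(v, R) = -72 + R + v (D(v, R) = (-72 + R) + v = -72 + R + v)
H = -35 (H = -5*(90 - 83) = -5*7 = -35)
D(-219, -100)/16805 + z/H = (-72 - 100 - 219)/16805 - 27736/(-35) = -391*1/16805 - 27736*(-1/35) = -391/16805 + 27736/35 = 93217959/117635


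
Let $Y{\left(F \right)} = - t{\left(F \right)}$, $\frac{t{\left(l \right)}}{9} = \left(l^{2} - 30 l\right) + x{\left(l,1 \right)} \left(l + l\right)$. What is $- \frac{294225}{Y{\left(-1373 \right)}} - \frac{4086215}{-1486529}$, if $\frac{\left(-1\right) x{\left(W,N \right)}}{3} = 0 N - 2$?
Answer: $\frac{23557878674410}{8517111014841} \approx 2.7659$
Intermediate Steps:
$x{\left(W,N \right)} = 6$ ($x{\left(W,N \right)} = - 3 \left(0 N - 2\right) = - 3 \left(0 - 2\right) = \left(-3\right) \left(-2\right) = 6$)
$t{\left(l \right)} = - 162 l + 9 l^{2}$ ($t{\left(l \right)} = 9 \left(\left(l^{2} - 30 l\right) + 6 \left(l + l\right)\right) = 9 \left(\left(l^{2} - 30 l\right) + 6 \cdot 2 l\right) = 9 \left(\left(l^{2} - 30 l\right) + 12 l\right) = 9 \left(l^{2} - 18 l\right) = - 162 l + 9 l^{2}$)
$Y{\left(F \right)} = - 9 F \left(-18 + F\right)$
$- \frac{294225}{Y{\left(-1373 \right)}} - \frac{4086215}{-1486529} = - \frac{294225}{9 \left(-1373\right) \left(18 - -1373\right)} - \frac{4086215}{-1486529} = - \frac{294225}{9 \left(-1373\right) \left(18 + 1373\right)} - - \frac{4086215}{1486529} = - \frac{294225}{9 \left(-1373\right) 1391} + \frac{4086215}{1486529} = - \frac{294225}{-17188587} + \frac{4086215}{1486529} = \left(-294225\right) \left(- \frac{1}{17188587}\right) + \frac{4086215}{1486529} = \frac{98075}{5729529} + \frac{4086215}{1486529} = \frac{23557878674410}{8517111014841}$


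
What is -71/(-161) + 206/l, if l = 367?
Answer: 59223/59087 ≈ 1.0023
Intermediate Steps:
-71/(-161) + 206/l = -71/(-161) + 206/367 = -71*(-1/161) + 206*(1/367) = 71/161 + 206/367 = 59223/59087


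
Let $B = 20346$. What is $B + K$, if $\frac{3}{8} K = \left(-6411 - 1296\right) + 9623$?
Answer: $\frac{76366}{3} \approx 25455.0$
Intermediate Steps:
$K = \frac{15328}{3}$ ($K = \frac{8 \left(\left(-6411 - 1296\right) + 9623\right)}{3} = \frac{8 \left(-7707 + 9623\right)}{3} = \frac{8}{3} \cdot 1916 = \frac{15328}{3} \approx 5109.3$)
$B + K = 20346 + \frac{15328}{3} = \frac{76366}{3}$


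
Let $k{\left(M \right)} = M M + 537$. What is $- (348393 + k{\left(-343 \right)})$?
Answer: $-466579$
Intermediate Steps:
$k{\left(M \right)} = 537 + M^{2}$ ($k{\left(M \right)} = M^{2} + 537 = 537 + M^{2}$)
$- (348393 + k{\left(-343 \right)}) = - (348393 + \left(537 + \left(-343\right)^{2}\right)) = - (348393 + \left(537 + 117649\right)) = - (348393 + 118186) = \left(-1\right) 466579 = -466579$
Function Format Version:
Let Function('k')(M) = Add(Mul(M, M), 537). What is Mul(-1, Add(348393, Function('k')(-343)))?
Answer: -466579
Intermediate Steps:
Function('k')(M) = Add(537, Pow(M, 2)) (Function('k')(M) = Add(Pow(M, 2), 537) = Add(537, Pow(M, 2)))
Mul(-1, Add(348393, Function('k')(-343))) = Mul(-1, Add(348393, Add(537, Pow(-343, 2)))) = Mul(-1, Add(348393, Add(537, 117649))) = Mul(-1, Add(348393, 118186)) = Mul(-1, 466579) = -466579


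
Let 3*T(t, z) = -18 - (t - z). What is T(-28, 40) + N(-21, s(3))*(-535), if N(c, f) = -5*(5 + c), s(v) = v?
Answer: -128350/3 ≈ -42783.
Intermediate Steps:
T(t, z) = -6 - t/3 + z/3 (T(t, z) = (-18 - (t - z))/3 = (-18 + (z - t))/3 = (-18 + z - t)/3 = -6 - t/3 + z/3)
N(c, f) = -25 - 5*c
T(-28, 40) + N(-21, s(3))*(-535) = (-6 - ⅓*(-28) + (⅓)*40) + (-25 - 5*(-21))*(-535) = (-6 + 28/3 + 40/3) + (-25 + 105)*(-535) = 50/3 + 80*(-535) = 50/3 - 42800 = -128350/3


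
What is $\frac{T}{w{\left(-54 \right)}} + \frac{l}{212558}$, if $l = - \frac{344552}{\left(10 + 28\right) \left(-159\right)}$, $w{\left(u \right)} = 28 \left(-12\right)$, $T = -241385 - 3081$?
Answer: $\frac{4360580479259}{5993285368} \approx 727.58$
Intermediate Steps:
$T = -244466$ ($T = -241385 - 3081 = -244466$)
$w{\left(u \right)} = -336$
$l = \frac{172276}{3021}$ ($l = - \frac{344552}{38 \left(-159\right)} = - \frac{344552}{-6042} = \left(-344552\right) \left(- \frac{1}{6042}\right) = \frac{172276}{3021} \approx 57.026$)
$\frac{T}{w{\left(-54 \right)}} + \frac{l}{212558} = - \frac{244466}{-336} + \frac{172276}{3021 \cdot 212558} = \left(-244466\right) \left(- \frac{1}{336}\right) + \frac{172276}{3021} \cdot \frac{1}{212558} = \frac{122233}{168} + \frac{86138}{321068859} = \frac{4360580479259}{5993285368}$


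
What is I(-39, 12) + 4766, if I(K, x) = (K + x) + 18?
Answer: 4757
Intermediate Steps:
I(K, x) = 18 + K + x
I(-39, 12) + 4766 = (18 - 39 + 12) + 4766 = -9 + 4766 = 4757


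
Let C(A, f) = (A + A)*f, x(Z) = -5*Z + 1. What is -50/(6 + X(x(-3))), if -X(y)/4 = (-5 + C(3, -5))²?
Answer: 25/2447 ≈ 0.010217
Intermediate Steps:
x(Z) = 1 - 5*Z
C(A, f) = 2*A*f (C(A, f) = (2*A)*f = 2*A*f)
X(y) = -4900 (X(y) = -4*(-5 + 2*3*(-5))² = -4*(-5 - 30)² = -4*(-35)² = -4*1225 = -4900)
-50/(6 + X(x(-3))) = -50/(6 - 4900) = -50/(-4894) = -50*(-1/4894) = 25/2447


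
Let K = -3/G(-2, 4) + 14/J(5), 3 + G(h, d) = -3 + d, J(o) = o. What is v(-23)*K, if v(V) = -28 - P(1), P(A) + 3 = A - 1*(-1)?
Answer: -1161/10 ≈ -116.10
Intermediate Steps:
G(h, d) = -6 + d (G(h, d) = -3 + (-3 + d) = -6 + d)
P(A) = -2 + A (P(A) = -3 + (A - 1*(-1)) = -3 + (A + 1) = -3 + (1 + A) = -2 + A)
v(V) = -27 (v(V) = -28 - (-2 + 1) = -28 - 1*(-1) = -28 + 1 = -27)
K = 43/10 (K = -3/(-6 + 4) + 14/5 = -3/(-2) + 14*(⅕) = -3*(-½) + 14/5 = 3/2 + 14/5 = 43/10 ≈ 4.3000)
v(-23)*K = -27*43/10 = -1161/10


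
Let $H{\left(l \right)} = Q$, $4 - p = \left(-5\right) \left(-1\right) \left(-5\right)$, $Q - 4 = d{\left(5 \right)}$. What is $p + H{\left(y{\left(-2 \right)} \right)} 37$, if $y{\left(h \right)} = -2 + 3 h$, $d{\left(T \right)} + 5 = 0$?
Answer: $-8$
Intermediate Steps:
$d{\left(T \right)} = -5$ ($d{\left(T \right)} = -5 + 0 = -5$)
$Q = -1$ ($Q = 4 - 5 = -1$)
$p = 29$ ($p = 4 - \left(-5\right) \left(-1\right) \left(-5\right) = 4 - 5 \left(-5\right) = 4 - -25 = 4 + 25 = 29$)
$H{\left(l \right)} = -1$
$p + H{\left(y{\left(-2 \right)} \right)} 37 = 29 - 37 = -8$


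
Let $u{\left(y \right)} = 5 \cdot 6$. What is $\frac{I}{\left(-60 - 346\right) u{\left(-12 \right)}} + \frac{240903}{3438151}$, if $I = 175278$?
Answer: $- \frac{99949672073}{6979446530} \approx -14.321$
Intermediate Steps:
$u{\left(y \right)} = 30$
$\frac{I}{\left(-60 - 346\right) u{\left(-12 \right)}} + \frac{240903}{3438151} = \frac{175278}{\left(-60 - 346\right) 30} + \frac{240903}{3438151} = \frac{175278}{\left(-406\right) 30} + 240903 \cdot \frac{1}{3438151} = \frac{175278}{-12180} + \frac{240903}{3438151} = 175278 \left(- \frac{1}{12180}\right) + \frac{240903}{3438151} = - \frac{29213}{2030} + \frac{240903}{3438151} = - \frac{99949672073}{6979446530}$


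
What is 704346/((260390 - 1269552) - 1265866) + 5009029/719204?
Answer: 2722278191807/409052309428 ≈ 6.6551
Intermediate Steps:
704346/((260390 - 1269552) - 1265866) + 5009029/719204 = 704346/(-1009162 - 1265866) + 5009029*(1/719204) = 704346/(-2275028) + 5009029/719204 = 704346*(-1/2275028) + 5009029/719204 = -352173/1137514 + 5009029/719204 = 2722278191807/409052309428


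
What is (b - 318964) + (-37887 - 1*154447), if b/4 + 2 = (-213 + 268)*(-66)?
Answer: -525826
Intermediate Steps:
b = -14528 (b = -8 + 4*((-213 + 268)*(-66)) = -8 + 4*(55*(-66)) = -8 + 4*(-3630) = -8 - 14520 = -14528)
(b - 318964) + (-37887 - 1*154447) = (-14528 - 318964) + (-37887 - 1*154447) = -333492 + (-37887 - 154447) = -333492 - 192334 = -525826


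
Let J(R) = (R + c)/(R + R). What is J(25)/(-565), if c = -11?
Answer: -7/14125 ≈ -0.00049558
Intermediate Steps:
J(R) = (-11 + R)/(2*R) (J(R) = (R - 11)/(R + R) = (-11 + R)/((2*R)) = (-11 + R)*(1/(2*R)) = (-11 + R)/(2*R))
J(25)/(-565) = ((½)*(-11 + 25)/25)/(-565) = ((½)*(1/25)*14)*(-1/565) = (7/25)*(-1/565) = -7/14125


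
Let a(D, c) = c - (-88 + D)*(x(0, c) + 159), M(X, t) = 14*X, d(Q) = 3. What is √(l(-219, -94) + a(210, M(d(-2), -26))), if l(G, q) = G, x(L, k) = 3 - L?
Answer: 17*I*√69 ≈ 141.21*I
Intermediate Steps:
a(D, c) = 14256 + c - 162*D (a(D, c) = c - (-88 + D)*((3 - 1*0) + 159) = c - (-88 + D)*((3 + 0) + 159) = c - (-88 + D)*(3 + 159) = c - (-88 + D)*162 = c - (-14256 + 162*D) = c + (14256 - 162*D) = 14256 + c - 162*D)
√(l(-219, -94) + a(210, M(d(-2), -26))) = √(-219 + (14256 + 14*3 - 162*210)) = √(-219 + (14256 + 42 - 34020)) = √(-219 - 19722) = √(-19941) = 17*I*√69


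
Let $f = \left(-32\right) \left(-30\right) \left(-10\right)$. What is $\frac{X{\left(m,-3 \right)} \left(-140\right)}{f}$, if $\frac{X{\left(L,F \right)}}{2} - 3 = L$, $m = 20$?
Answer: $\frac{161}{240} \approx 0.67083$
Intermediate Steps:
$X{\left(L,F \right)} = 6 + 2 L$
$f = -9600$ ($f = 960 \left(-10\right) = -9600$)
$\frac{X{\left(m,-3 \right)} \left(-140\right)}{f} = \frac{\left(6 + 2 \cdot 20\right) \left(-140\right)}{-9600} = \left(6 + 40\right) \left(-140\right) \left(- \frac{1}{9600}\right) = 46 \left(-140\right) \left(- \frac{1}{9600}\right) = \left(-6440\right) \left(- \frac{1}{9600}\right) = \frac{161}{240}$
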